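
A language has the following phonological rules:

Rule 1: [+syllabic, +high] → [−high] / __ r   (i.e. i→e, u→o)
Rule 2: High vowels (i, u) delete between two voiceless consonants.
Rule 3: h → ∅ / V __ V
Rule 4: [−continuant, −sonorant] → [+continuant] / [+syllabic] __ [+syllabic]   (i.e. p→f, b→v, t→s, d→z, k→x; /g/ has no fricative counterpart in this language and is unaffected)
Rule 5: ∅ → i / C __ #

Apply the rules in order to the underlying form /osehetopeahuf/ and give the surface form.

oseesofeahfi

Rule 1 (pre-rhotic lowering): no segment meets the environment; /osehetopeahuf/ is unchanged.
Rule 2 (high vowel syncope): /u/ is a high vowel flanked by voiceless consonants /h/ and /f/, so it deletes. /osehetopeahuf/ → osehetopeahf.
Rule 3 (intervocalic h-deletion): /h/ occurs between vowels /e/ and /e/, so it deletes. /osehetopeahf/ → oseetopeahf.
Rule 4 (intervocalic spirantization): /t/ is a stop between vowels /e/ and /o/, so it spirantizes to the fricative [s]. /p/ is a stop between vowels /o/ and /e/, so it spirantizes to the fricative [f]. /oseetopeahf/ → oseesofeahf.
Rule 5 (final i-epenthesis): the form ends in the consonant /f/, so [i] is inserted word-finally. /oseesofeahf/ → oseesofeahfi.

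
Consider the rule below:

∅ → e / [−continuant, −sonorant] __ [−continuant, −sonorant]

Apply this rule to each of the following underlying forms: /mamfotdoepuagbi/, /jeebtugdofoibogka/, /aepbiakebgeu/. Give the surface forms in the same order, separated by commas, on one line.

mamfotedoepuagebi, jeebetugedofoibogeka, aepebiakebegeu

/mamfotdoepuagbi/: /t/ and /d/ form a stop–stop cluster, so [e] is inserted between them. /g/ and /b/ form a stop–stop cluster, so [e] is inserted between them. → [mamfotedoepuagebi].
/jeebtugdofoibogka/: /b/ and /t/ form a stop–stop cluster, so [e] is inserted between them. /g/ and /d/ form a stop–stop cluster, so [e] is inserted between them. /g/ and /k/ form a stop–stop cluster, so [e] is inserted between them. → [jeebetugedofoibogeka].
/aepbiakebgeu/: /p/ and /b/ form a stop–stop cluster, so [e] is inserted between them. /b/ and /g/ form a stop–stop cluster, so [e] is inserted between them. → [aepebiakebegeu].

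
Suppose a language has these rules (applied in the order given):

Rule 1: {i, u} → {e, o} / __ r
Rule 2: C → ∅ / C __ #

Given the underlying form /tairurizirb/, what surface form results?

Rule 1 (pre-rhotic lowering): /i/ is a high vowel immediately before /r/, so it lowers to [e]. /u/ is a high vowel immediately before /r/, so it lowers to [o]. /i/ is a high vowel immediately before /r/, so it lowers to [e]. /tairurizirb/ → taerorizerb.
Rule 2 (final cluster simplification): /b/ is the second consonant of a word-final cluster /rb/, so it deletes. /taerorizerb/ → taerorizer.

taerorizer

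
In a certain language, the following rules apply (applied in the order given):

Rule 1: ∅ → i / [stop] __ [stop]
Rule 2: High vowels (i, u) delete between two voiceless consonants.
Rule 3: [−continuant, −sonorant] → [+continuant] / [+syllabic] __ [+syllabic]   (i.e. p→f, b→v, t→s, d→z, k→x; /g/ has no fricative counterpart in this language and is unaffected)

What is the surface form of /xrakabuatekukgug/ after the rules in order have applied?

Rule 1 (stop-cluster i-epenthesis): /k/ and /g/ form a stop–stop cluster, so [i] is inserted between them. /xrakabuatekukgug/ → xrakabuatekukigug.
Rule 2 (high vowel syncope): /u/ is a high vowel flanked by voiceless consonants /k/ and /k/, so it deletes. /xrakabuatekukigug/ → xrakabuatekkigug.
Rule 3 (intervocalic spirantization): /k/ is a stop between vowels /a/ and /a/, so it spirantizes to the fricative [x]. /b/ is a stop between vowels /a/ and /u/, so it spirantizes to the fricative [v]. /t/ is a stop between vowels /a/ and /e/, so it spirantizes to the fricative [s]. /xrakabuatekkigug/ → xraxavuasekkigug.

xraxavuasekkigug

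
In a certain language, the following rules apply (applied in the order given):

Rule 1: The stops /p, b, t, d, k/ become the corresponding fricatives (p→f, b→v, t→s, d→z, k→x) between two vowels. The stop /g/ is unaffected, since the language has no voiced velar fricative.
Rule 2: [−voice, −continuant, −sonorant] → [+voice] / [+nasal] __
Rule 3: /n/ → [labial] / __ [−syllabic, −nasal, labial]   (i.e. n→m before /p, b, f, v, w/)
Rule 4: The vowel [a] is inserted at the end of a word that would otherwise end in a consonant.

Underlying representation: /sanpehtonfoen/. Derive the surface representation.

Rule 1 (intervocalic spirantization): no segment meets the environment; /sanpehtonfoen/ is unchanged.
Rule 2 (post-nasal voicing): /p/ is a voiceless stop immediately after the nasal /n/, so it voices to [b]. /sanpehtonfoen/ → sanbehtonfoen.
Rule 3 (nasal place assimilation): /n/ precedes the labial consonant /b/, so it assimilates in place to [m]. /n/ precedes the labial consonant /f/, so it assimilates in place to [m]. /sanbehtonfoen/ → sambehtomfoen.
Rule 4 (final a-epenthesis): the form ends in the consonant /n/, so [a] is inserted word-finally. /sambehtomfoen/ → sambehtomfoena.

sambehtomfoena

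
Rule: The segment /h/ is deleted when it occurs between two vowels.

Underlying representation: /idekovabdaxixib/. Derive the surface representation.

No segment of /idekovabdaxixib/ meets the structural description of the rule, so the form surfaces unchanged.

idekovabdaxixib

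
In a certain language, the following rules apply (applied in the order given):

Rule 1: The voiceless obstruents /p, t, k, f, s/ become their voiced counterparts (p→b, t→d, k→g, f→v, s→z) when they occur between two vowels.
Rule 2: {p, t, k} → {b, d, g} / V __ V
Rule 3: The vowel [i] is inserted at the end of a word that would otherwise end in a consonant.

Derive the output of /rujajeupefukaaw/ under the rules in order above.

rujajeubevugaawi

Rule 1 (intervocalic voicing): /p/ is a voiceless obstruent between vowels /u/ and /e/, so it voices to [b]. /f/ is a voiceless obstruent between vowels /e/ and /u/, so it voices to [v]. /k/ is a voiceless obstruent between vowels /u/ and /a/, so it voices to [g]. /rujajeupefukaaw/ → rujajeubevugaaw.
Rule 2 (intervocalic voicing): no segment meets the environment; /rujajeubevugaaw/ is unchanged.
Rule 3 (final i-epenthesis): the form ends in the consonant /w/, so [i] is inserted word-finally. /rujajeubevugaaw/ → rujajeubevugaawi.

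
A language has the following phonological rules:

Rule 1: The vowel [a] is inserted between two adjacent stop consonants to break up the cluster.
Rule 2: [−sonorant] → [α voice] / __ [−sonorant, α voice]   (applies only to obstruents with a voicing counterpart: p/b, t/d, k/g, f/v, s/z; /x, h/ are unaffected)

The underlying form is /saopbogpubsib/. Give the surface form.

Rule 1 (stop-cluster a-epenthesis): /p/ and /b/ form a stop–stop cluster, so [a] is inserted between them. /g/ and /p/ form a stop–stop cluster, so [a] is inserted between them. /saopbogpubsib/ → saopabogapubsib.
Rule 2 (regressive voicing assimilation): /b/ precedes the voiceless obstruent /s/, so it devoices to [p] by assimilation. /saopabogapubsib/ → saopabogapupsib.

saopabogapupsib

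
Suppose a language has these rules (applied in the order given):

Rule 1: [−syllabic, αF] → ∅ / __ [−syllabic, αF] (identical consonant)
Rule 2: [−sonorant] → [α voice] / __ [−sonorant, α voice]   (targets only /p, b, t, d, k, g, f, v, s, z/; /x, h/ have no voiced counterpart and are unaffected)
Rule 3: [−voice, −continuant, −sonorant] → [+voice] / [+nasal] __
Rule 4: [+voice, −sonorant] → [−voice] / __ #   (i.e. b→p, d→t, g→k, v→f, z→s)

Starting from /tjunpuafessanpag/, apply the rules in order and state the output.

Rule 1 (degemination): /ss/ is a geminate; the first /s/ deletes. /tjunpuafessanpag/ → tjunpuafesanpag.
Rule 2 (regressive voicing assimilation): no segment meets the environment; /tjunpuafesanpag/ is unchanged.
Rule 3 (post-nasal voicing): /p/ is a voiceless stop immediately after the nasal /n/, so it voices to [b]. /p/ is a voiceless stop immediately after the nasal /n/, so it voices to [b]. /tjunpuafesanpag/ → tjunbuafesanbag.
Rule 4 (final devoicing): /g/ is a voiced obstruent in word-final position, so it devoices to [k]. /tjunbuafesanbag/ → tjunbuafesanbak.

tjunbuafesanbak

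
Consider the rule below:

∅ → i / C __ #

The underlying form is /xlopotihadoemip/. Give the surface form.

xlopotihadoemipi

the form ends in the consonant /p/, so [i] is inserted word-finally.
Surface form: [xlopotihadoemipi].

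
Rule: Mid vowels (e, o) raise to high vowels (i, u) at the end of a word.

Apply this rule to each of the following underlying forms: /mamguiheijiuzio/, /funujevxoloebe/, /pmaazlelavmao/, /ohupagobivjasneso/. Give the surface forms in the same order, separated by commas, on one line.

mamguiheijiuziu, funujevxoloebi, pmaazlelavmau, ohupagobivjasnesu

/mamguiheijiuzio/: /o/ is a mid vowel in word-final position, so it raises to [u]. → [mamguiheijiuziu].
/funujevxoloebe/: /e/ is a mid vowel in word-final position, so it raises to [i]. → [funujevxoloebi].
/pmaazlelavmao/: /o/ is a mid vowel in word-final position, so it raises to [u]. → [pmaazlelavmau].
/ohupagobivjasneso/: /o/ is a mid vowel in word-final position, so it raises to [u]. → [ohupagobivjasnesu].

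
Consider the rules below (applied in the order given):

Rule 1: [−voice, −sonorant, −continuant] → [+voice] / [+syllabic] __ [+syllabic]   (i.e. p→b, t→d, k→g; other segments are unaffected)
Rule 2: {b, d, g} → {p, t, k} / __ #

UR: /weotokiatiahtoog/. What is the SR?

Rule 1 (intervocalic voicing): /t/ is a voiceless stop between vowels /o/ and /o/, so it voices to [d]. /k/ is a voiceless stop between vowels /o/ and /i/, so it voices to [g]. /t/ is a voiceless stop between vowels /a/ and /i/, so it voices to [d]. /weotokiatiahtoog/ → weodogiadiahtoog.
Rule 2 (final devoicing): /g/ is a voiced stop in word-final position, so it devoices to [k]. /weodogiadiahtoog/ → weodogiadiahtook.

weodogiadiahtook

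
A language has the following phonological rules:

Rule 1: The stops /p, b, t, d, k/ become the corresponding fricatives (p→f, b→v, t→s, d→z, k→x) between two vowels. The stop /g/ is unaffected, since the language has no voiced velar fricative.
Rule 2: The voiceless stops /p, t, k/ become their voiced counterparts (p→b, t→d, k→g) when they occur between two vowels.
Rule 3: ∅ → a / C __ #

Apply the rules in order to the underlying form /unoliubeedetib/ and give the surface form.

unoliuveezesiba

Rule 1 (intervocalic spirantization): /b/ is a stop between vowels /u/ and /e/, so it spirantizes to the fricative [v]. /d/ is a stop between vowels /e/ and /e/, so it spirantizes to the fricative [z]. /t/ is a stop between vowels /e/ and /i/, so it spirantizes to the fricative [s]. /unoliubeedetib/ → unoliuveezesib.
Rule 2 (intervocalic voicing): no segment meets the environment; /unoliuveezesib/ is unchanged.
Rule 3 (final a-epenthesis): the form ends in the consonant /b/, so [a] is inserted word-finally. /unoliuveezesib/ → unoliuveezesiba.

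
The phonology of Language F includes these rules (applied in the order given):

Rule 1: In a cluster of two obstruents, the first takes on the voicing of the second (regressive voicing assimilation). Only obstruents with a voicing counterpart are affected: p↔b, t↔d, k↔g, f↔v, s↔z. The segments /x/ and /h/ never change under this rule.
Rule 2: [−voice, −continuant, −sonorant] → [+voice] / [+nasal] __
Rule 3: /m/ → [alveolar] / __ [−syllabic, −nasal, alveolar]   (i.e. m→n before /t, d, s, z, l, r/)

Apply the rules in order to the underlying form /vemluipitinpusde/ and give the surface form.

venluipitinbuzde

Rule 1 (regressive voicing assimilation): /s/ precedes the voiced obstruent /d/, so it voices to [z] by assimilation. /vemluipitinpusde/ → vemluipitinpuzde.
Rule 2 (post-nasal voicing): /p/ is a voiceless stop immediately after the nasal /n/, so it voices to [b]. /vemluipitinpuzde/ → vemluipitinbuzde.
Rule 3 (nasal place assimilation): /m/ precedes the alveolar consonant /l/, so it assimilates in place to [n]. /vemluipitinbuzde/ → venluipitinbuzde.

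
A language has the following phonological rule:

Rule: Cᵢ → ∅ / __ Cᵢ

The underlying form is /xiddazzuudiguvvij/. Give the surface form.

xidazuudiguvij

/dd/ is a geminate; the first /d/ deletes.
/zz/ is a geminate; the first /z/ deletes.
/vv/ is a geminate; the first /v/ deletes.
The other instances of /x/, /d/, /z/, /g/, /v/, /j/ do not occur in the required environment and remain unchanged.
Surface form: [xidazuudiguvij].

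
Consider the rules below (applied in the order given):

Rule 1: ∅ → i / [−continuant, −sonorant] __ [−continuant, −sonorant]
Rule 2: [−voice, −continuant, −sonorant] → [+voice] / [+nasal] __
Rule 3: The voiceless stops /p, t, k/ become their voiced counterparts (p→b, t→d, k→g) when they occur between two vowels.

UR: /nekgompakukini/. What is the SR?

Rule 1 (stop-cluster i-epenthesis): /k/ and /g/ form a stop–stop cluster, so [i] is inserted between them. /nekgompakukini/ → nekigompakukini.
Rule 2 (post-nasal voicing): /p/ is a voiceless stop immediately after the nasal /m/, so it voices to [b]. /nekigompakukini/ → nekigombakukini.
Rule 3 (intervocalic voicing): /k/ is a voiceless stop between vowels /e/ and /i/, so it voices to [g]. /k/ is a voiceless stop between vowels /a/ and /u/, so it voices to [g]. /k/ is a voiceless stop between vowels /u/ and /i/, so it voices to [g]. /nekigombakukini/ → negigombagugini.

negigombagugini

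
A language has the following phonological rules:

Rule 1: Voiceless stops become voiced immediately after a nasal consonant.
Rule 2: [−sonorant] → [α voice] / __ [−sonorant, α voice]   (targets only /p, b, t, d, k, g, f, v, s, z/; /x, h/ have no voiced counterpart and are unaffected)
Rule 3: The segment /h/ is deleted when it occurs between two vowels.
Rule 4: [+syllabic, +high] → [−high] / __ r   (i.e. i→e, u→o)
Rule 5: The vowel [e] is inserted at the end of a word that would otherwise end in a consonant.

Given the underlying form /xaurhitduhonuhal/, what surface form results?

xaorhidduonuale

Rule 1 (post-nasal voicing): no segment meets the environment; /xaurhitduhonuhal/ is unchanged.
Rule 2 (regressive voicing assimilation): /t/ precedes the voiced obstruent /d/, so it voices to [d] by assimilation. /xaurhitduhonuhal/ → xaurhidduhonuhal.
Rule 3 (intervocalic h-deletion): /h/ occurs between vowels /u/ and /o/, so it deletes. /h/ occurs between vowels /u/ and /a/, so it deletes. /xaurhidduhonuhal/ → xaurhidduonual.
Rule 4 (pre-rhotic lowering): /u/ is a high vowel immediately before /r/, so it lowers to [o]. /xaurhidduonual/ → xaorhidduonual.
Rule 5 (final e-epenthesis): the form ends in the consonant /l/, so [e] is inserted word-finally. /xaorhidduonual/ → xaorhidduonuale.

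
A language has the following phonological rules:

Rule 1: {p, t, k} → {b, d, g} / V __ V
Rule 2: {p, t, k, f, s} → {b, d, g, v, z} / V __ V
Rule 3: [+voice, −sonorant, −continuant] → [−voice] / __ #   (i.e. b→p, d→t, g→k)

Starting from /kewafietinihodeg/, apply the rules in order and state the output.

kewaviedinihodek

Rule 1 (intervocalic voicing): /t/ is a voiceless stop between vowels /e/ and /i/, so it voices to [d]. /kewafietinihodeg/ → kewafiedinihodeg.
Rule 2 (intervocalic voicing): /f/ is a voiceless obstruent between vowels /a/ and /i/, so it voices to [v]. /kewafiedinihodeg/ → kewaviedinihodeg.
Rule 3 (final devoicing): /g/ is a voiced stop in word-final position, so it devoices to [k]. /kewaviedinihodeg/ → kewaviedinihodek.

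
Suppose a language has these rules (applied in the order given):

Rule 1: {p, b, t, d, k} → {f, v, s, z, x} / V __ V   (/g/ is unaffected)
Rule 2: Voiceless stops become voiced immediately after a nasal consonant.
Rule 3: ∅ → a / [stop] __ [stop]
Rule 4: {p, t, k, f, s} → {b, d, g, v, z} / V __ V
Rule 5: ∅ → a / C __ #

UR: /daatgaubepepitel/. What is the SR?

daadagauvevevizela

Rule 1 (intervocalic spirantization): /b/ is a stop between vowels /u/ and /e/, so it spirantizes to the fricative [v]. /p/ is a stop between vowels /e/ and /e/, so it spirantizes to the fricative [f]. /p/ is a stop between vowels /e/ and /i/, so it spirantizes to the fricative [f]. /t/ is a stop between vowels /i/ and /e/, so it spirantizes to the fricative [s]. /daatgaubepepitel/ → daatgauvefefisel.
Rule 2 (post-nasal voicing): no segment meets the environment; /daatgauvefefisel/ is unchanged.
Rule 3 (stop-cluster a-epenthesis): /t/ and /g/ form a stop–stop cluster, so [a] is inserted between them. /daatgauvefefisel/ → daatagauvefefisel.
Rule 4 (intervocalic voicing): /t/ is a voiceless obstruent between vowels /a/ and /a/, so it voices to [d]. /f/ is a voiceless obstruent between vowels /e/ and /e/, so it voices to [v]. /f/ is a voiceless obstruent between vowels /e/ and /i/, so it voices to [v]. /s/ is a voiceless obstruent between vowels /i/ and /e/, so it voices to [z]. /daatagauvefefisel/ → daadagauvevevizel.
Rule 5 (final a-epenthesis): the form ends in the consonant /l/, so [a] is inserted word-finally. /daadagauvevevizel/ → daadagauvevevizela.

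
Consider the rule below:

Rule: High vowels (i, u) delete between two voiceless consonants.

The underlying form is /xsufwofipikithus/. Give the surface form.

xsfwofpkths

/u/ is a high vowel flanked by voiceless consonants /s/ and /f/, so it deletes.
/i/ is a high vowel flanked by voiceless consonants /f/ and /p/, so it deletes.
/i/ is a high vowel flanked by voiceless consonants /p/ and /k/, so it deletes.
/i/ is a high vowel flanked by voiceless consonants /k/ and /t/, so it deletes.
/u/ is a high vowel flanked by voiceless consonants /h/ and /s/, so it deletes.
Surface form: [xsfwofpkths].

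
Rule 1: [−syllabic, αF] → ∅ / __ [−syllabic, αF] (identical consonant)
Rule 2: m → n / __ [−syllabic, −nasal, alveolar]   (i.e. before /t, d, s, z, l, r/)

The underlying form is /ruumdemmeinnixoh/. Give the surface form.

Rule 1 (degemination): /mm/ is a geminate; the first /m/ deletes. /nn/ is a geminate; the first /n/ deletes. /ruumdemmeinnixoh/ → ruumdemeinixoh.
Rule 2 (nasal place assimilation): /m/ precedes the alveolar consonant /d/, so it assimilates in place to [n]. /ruumdemeinixoh/ → ruundemeinixoh.

ruundemeinixoh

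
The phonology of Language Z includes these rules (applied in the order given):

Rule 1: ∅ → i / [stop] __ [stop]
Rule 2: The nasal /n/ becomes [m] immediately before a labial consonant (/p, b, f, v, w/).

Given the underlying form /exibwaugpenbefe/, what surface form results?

Rule 1 (stop-cluster i-epenthesis): /g/ and /p/ form a stop–stop cluster, so [i] is inserted between them. /exibwaugpenbefe/ → exibwaugipenbefe.
Rule 2 (nasal place assimilation): /n/ precedes the labial consonant /b/, so it assimilates in place to [m]. /exibwaugipenbefe/ → exibwaugipembefe.

exibwaugipembefe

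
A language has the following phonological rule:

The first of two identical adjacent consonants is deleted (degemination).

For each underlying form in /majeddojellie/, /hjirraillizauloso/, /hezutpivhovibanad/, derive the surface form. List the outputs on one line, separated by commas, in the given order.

majedojelie, hjirailizauloso, hezutpivhovibanad

/majeddojellie/: /dd/ is a geminate; the first /d/ deletes. /ll/ is a geminate; the first /l/ deletes. → [majedojelie].
/hjirraillizauloso/: /rr/ is a geminate; the first /r/ deletes. /ll/ is a geminate; the first /l/ deletes. → [hjirailizauloso].
/hezutpivhovibanad/: the rule's environment is not met; surfaces unchanged as [hezutpivhovibanad].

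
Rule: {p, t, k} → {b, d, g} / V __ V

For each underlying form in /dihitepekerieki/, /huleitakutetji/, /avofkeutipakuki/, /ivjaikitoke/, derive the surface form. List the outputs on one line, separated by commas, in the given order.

dihidebegeriegi, huleidagudetji, avofkeudibagugi, ivjaigidoge

/dihitepekerieki/: /t/ is a voiceless stop between vowels /i/ and /e/, so it voices to [d]. /p/ is a voiceless stop between vowels /e/ and /e/, so it voices to [b]. /k/ is a voiceless stop between vowels /e/ and /e/, so it voices to [g]. /k/ is a voiceless stop between vowels /e/ and /i/, so it voices to [g]. → [dihidebegeriegi].
/huleitakutetji/: /t/ is a voiceless stop between vowels /i/ and /a/, so it voices to [d]. /k/ is a voiceless stop between vowels /a/ and /u/, so it voices to [g]. /t/ is a voiceless stop between vowels /u/ and /e/, so it voices to [d]. → [huleidagudetji].
/avofkeutipakuki/: /t/ is a voiceless stop between vowels /u/ and /i/, so it voices to [d]. /p/ is a voiceless stop between vowels /i/ and /a/, so it voices to [b]. /k/ is a voiceless stop between vowels /a/ and /u/, so it voices to [g]. /k/ is a voiceless stop between vowels /u/ and /i/, so it voices to [g]. → [avofkeudibagugi].
/ivjaikitoke/: /k/ is a voiceless stop between vowels /i/ and /i/, so it voices to [g]. /t/ is a voiceless stop between vowels /i/ and /o/, so it voices to [d]. /k/ is a voiceless stop between vowels /o/ and /e/, so it voices to [g]. → [ivjaigidoge].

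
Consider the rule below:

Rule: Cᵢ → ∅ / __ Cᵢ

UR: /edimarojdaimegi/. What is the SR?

No segment of /edimarojdaimegi/ meets the structural description of the rule, so the form surfaces unchanged.

edimarojdaimegi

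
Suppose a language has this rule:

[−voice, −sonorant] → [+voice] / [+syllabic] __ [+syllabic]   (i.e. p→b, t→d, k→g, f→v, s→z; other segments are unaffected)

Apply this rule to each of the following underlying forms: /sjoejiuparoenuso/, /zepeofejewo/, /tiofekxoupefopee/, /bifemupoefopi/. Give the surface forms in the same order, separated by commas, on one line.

sjoejiubaroenuzo, zebeovejewo, tiovekxoubevobee, bivemuboevobi

/sjoejiuparoenuso/: /p/ is a voiceless obstruent between vowels /u/ and /a/, so it voices to [b]. /s/ is a voiceless obstruent between vowels /u/ and /o/, so it voices to [z]. → [sjoejiubaroenuzo].
/zepeofejewo/: /p/ is a voiceless obstruent between vowels /e/ and /e/, so it voices to [b]. /f/ is a voiceless obstruent between vowels /o/ and /e/, so it voices to [v]. → [zebeovejewo].
/tiofekxoupefopee/: /f/ is a voiceless obstruent between vowels /o/ and /e/, so it voices to [v]. /p/ is a voiceless obstruent between vowels /u/ and /e/, so it voices to [b]. /f/ is a voiceless obstruent between vowels /e/ and /o/, so it voices to [v]. /p/ is a voiceless obstruent between vowels /o/ and /e/, so it voices to [b]. → [tiovekxoubevobee].
/bifemupoefopi/: /f/ is a voiceless obstruent between vowels /i/ and /e/, so it voices to [v]. /p/ is a voiceless obstruent between vowels /u/ and /o/, so it voices to [b]. /f/ is a voiceless obstruent between vowels /e/ and /o/, so it voices to [v]. /p/ is a voiceless obstruent between vowels /o/ and /i/, so it voices to [b]. → [bivemuboevobi].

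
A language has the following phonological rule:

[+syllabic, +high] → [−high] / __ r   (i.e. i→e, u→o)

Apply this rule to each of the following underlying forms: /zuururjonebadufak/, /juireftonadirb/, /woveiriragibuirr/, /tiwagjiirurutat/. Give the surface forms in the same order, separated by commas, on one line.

/zuururjonebadufak/: /u/ is a high vowel immediately before /r/, so it lowers to [o]. /u/ is a high vowel immediately before /r/, so it lowers to [o]. → [zuororjonebadufak].
/juireftonadirb/: /i/ is a high vowel immediately before /r/, so it lowers to [e]. /i/ is a high vowel immediately before /r/, so it lowers to [e]. → [juereftonaderb].
/woveiriragibuirr/: /i/ is a high vowel immediately before /r/, so it lowers to [e]. /i/ is a high vowel immediately before /r/, so it lowers to [e]. /i/ is a high vowel immediately before /r/, so it lowers to [e]. → [woveereragibuerr].
/tiwagjiirurutat/: /i/ is a high vowel immediately before /r/, so it lowers to [e]. /u/ is a high vowel immediately before /r/, so it lowers to [o]. → [tiwagjierorutat].

zuororjonebadufak, juereftonaderb, woveereragibuerr, tiwagjierorutat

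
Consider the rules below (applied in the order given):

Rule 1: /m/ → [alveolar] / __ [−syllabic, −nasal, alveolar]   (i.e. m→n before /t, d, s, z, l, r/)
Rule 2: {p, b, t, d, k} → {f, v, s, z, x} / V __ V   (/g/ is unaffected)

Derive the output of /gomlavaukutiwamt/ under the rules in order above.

gonlavauxusiwant

Rule 1 (nasal place assimilation): /m/ precedes the alveolar consonant /l/, so it assimilates in place to [n]. /m/ precedes the alveolar consonant /t/, so it assimilates in place to [n]. /gomlavaukutiwamt/ → gonlavaukutiwant.
Rule 2 (intervocalic spirantization): /k/ is a stop between vowels /u/ and /u/, so it spirantizes to the fricative [x]. /t/ is a stop between vowels /u/ and /i/, so it spirantizes to the fricative [s]. /gonlavaukutiwant/ → gonlavauxusiwant.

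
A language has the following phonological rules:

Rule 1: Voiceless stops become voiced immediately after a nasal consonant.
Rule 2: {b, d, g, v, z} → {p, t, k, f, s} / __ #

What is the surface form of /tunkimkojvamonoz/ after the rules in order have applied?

tungimgojvamonos

Rule 1 (post-nasal voicing): /k/ is a voiceless stop immediately after the nasal /n/, so it voices to [g]. /k/ is a voiceless stop immediately after the nasal /m/, so it voices to [g]. /tunkimkojvamonoz/ → tungimgojvamonoz.
Rule 2 (final devoicing): /z/ is a voiced obstruent in word-final position, so it devoices to [s]. /tungimgojvamonoz/ → tungimgojvamonos.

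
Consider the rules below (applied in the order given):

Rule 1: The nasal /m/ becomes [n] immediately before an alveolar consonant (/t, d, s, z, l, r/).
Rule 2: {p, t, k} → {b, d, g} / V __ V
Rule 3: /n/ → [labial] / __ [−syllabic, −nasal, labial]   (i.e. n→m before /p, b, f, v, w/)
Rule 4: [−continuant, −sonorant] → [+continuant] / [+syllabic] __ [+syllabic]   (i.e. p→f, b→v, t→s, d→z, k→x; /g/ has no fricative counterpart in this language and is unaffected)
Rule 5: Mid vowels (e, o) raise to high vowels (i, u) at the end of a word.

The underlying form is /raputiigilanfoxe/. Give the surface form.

Rule 1 (nasal place assimilation): no segment meets the environment; /raputiigilanfoxe/ is unchanged.
Rule 2 (intervocalic voicing): /p/ is a voiceless stop between vowels /a/ and /u/, so it voices to [b]. /t/ is a voiceless stop between vowels /u/ and /i/, so it voices to [d]. /raputiigilanfoxe/ → rabudiigilanfoxe.
Rule 3 (nasal place assimilation): /n/ precedes the labial consonant /f/, so it assimilates in place to [m]. /rabudiigilanfoxe/ → rabudiigilamfoxe.
Rule 4 (intervocalic spirantization): /b/ is a stop between vowels /a/ and /u/, so it spirantizes to the fricative [v]. /d/ is a stop between vowels /u/ and /i/, so it spirantizes to the fricative [z]. /rabudiigilamfoxe/ → ravuziigilamfoxe.
Rule 5 (final vowel raising): /e/ is a mid vowel in word-final position, so it raises to [i]. /ravuziigilamfoxe/ → ravuziigilamfoxi.

ravuziigilamfoxi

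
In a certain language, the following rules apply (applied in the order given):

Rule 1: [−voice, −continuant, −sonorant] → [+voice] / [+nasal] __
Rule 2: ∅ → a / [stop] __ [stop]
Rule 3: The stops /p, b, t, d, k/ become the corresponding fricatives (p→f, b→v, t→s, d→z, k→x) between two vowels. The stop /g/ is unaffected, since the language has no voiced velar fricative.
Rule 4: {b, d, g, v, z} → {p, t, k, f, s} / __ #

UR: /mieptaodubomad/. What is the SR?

Rule 1 (post-nasal voicing): no segment meets the environment; /mieptaodubomad/ is unchanged.
Rule 2 (stop-cluster a-epenthesis): /p/ and /t/ form a stop–stop cluster, so [a] is inserted between them. /mieptaodubomad/ → miepataodubomad.
Rule 3 (intervocalic spirantization): /p/ is a stop between vowels /e/ and /a/, so it spirantizes to the fricative [f]. /t/ is a stop between vowels /a/ and /a/, so it spirantizes to the fricative [s]. /d/ is a stop between vowels /o/ and /u/, so it spirantizes to the fricative [z]. /b/ is a stop between vowels /u/ and /o/, so it spirantizes to the fricative [v]. /miepataodubomad/ → miefasaozuvomad.
Rule 4 (final devoicing): /d/ is a voiced obstruent in word-final position, so it devoices to [t]. /miefasaozuvomad/ → miefasaozuvomat.

miefasaozuvomat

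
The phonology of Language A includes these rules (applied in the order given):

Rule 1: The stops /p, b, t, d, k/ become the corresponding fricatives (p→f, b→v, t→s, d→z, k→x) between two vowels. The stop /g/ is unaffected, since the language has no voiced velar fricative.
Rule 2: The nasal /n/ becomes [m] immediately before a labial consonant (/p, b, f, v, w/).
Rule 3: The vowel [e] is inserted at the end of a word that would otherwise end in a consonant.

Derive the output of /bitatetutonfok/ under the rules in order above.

bisasesusomfoke

Rule 1 (intervocalic spirantization): /t/ is a stop between vowels /i/ and /a/, so it spirantizes to the fricative [s]. /t/ is a stop between vowels /a/ and /e/, so it spirantizes to the fricative [s]. /t/ is a stop between vowels /e/ and /u/, so it spirantizes to the fricative [s]. /t/ is a stop between vowels /u/ and /o/, so it spirantizes to the fricative [s]. /bitatetutonfok/ → bisasesusonfok.
Rule 2 (nasal place assimilation): /n/ precedes the labial consonant /f/, so it assimilates in place to [m]. /bisasesusonfok/ → bisasesusomfok.
Rule 3 (final e-epenthesis): the form ends in the consonant /k/, so [e] is inserted word-finally. /bisasesusomfok/ → bisasesusomfoke.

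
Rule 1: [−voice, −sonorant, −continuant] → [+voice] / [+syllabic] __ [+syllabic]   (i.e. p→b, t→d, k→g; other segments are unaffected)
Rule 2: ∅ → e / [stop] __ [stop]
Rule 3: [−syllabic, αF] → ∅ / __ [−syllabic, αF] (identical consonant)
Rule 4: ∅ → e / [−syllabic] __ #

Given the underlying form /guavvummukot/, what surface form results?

Rule 1 (intervocalic voicing): /k/ is a voiceless stop between vowels /u/ and /o/, so it voices to [g]. /guavvummukot/ → guavvummugot.
Rule 2 (stop-cluster e-epenthesis): no segment meets the environment; /guavvummugot/ is unchanged.
Rule 3 (degemination): /vv/ is a geminate; the first /v/ deletes. /mm/ is a geminate; the first /m/ deletes. /guavvummugot/ → guavumugot.
Rule 4 (final e-epenthesis): the form ends in the consonant /t/, so [e] is inserted word-finally. /guavumugot/ → guavumugote.

guavumugote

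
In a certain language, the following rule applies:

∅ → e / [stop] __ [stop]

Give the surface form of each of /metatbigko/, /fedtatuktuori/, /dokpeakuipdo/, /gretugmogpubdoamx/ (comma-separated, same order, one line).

/metatbigko/: /t/ and /b/ form a stop–stop cluster, so [e] is inserted between them. /g/ and /k/ form a stop–stop cluster, so [e] is inserted between them. → [metatebigeko].
/fedtatuktuori/: /d/ and /t/ form a stop–stop cluster, so [e] is inserted between them. /k/ and /t/ form a stop–stop cluster, so [e] is inserted between them. → [fedetatuketuori].
/dokpeakuipdo/: /k/ and /p/ form a stop–stop cluster, so [e] is inserted between them. /p/ and /d/ form a stop–stop cluster, so [e] is inserted between them. → [dokepeakuipedo].
/gretugmogpubdoamx/: /g/ and /p/ form a stop–stop cluster, so [e] is inserted between them. /b/ and /d/ form a stop–stop cluster, so [e] is inserted between them. → [gretugmogepubedoamx].

metatebigeko, fedetatuketuori, dokepeakuipedo, gretugmogepubedoamx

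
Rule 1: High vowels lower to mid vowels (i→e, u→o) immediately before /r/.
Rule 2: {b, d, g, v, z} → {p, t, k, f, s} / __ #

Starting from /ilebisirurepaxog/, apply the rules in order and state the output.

ilebiserorepaxok

Rule 1 (pre-rhotic lowering): /i/ is a high vowel immediately before /r/, so it lowers to [e]. /u/ is a high vowel immediately before /r/, so it lowers to [o]. /ilebisirurepaxog/ → ilebiserorepaxog.
Rule 2 (final devoicing): /g/ is a voiced obstruent in word-final position, so it devoices to [k]. /ilebiserorepaxog/ → ilebiserorepaxok.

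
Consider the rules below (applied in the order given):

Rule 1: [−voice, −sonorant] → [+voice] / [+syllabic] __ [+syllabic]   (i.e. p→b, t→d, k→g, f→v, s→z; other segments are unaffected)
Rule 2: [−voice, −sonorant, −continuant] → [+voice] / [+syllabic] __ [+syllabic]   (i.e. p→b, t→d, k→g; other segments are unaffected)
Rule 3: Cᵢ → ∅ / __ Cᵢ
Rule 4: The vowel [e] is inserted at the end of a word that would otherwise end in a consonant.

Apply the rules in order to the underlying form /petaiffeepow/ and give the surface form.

Rule 1 (intervocalic voicing): /t/ is a voiceless obstruent between vowels /e/ and /a/, so it voices to [d]. /p/ is a voiceless obstruent between vowels /e/ and /o/, so it voices to [b]. /petaiffeepow/ → pedaiffeebow.
Rule 2 (intervocalic voicing): no segment meets the environment; /pedaiffeebow/ is unchanged.
Rule 3 (degemination): /ff/ is a geminate; the first /f/ deletes. /pedaiffeebow/ → pedaifeebow.
Rule 4 (final e-epenthesis): the form ends in the consonant /w/, so [e] is inserted word-finally. /pedaifeebow/ → pedaifeebowe.

pedaifeebowe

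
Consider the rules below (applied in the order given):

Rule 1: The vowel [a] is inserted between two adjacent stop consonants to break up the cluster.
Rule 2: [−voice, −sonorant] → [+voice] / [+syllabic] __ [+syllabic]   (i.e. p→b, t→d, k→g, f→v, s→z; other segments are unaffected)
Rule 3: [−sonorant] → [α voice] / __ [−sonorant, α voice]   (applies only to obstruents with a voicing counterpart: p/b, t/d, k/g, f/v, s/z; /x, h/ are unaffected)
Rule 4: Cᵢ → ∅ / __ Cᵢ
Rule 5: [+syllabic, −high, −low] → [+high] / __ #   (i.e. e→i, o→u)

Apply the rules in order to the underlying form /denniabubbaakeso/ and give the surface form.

deniabubabaagezu

Rule 1 (stop-cluster a-epenthesis): /b/ and /b/ form a stop–stop cluster, so [a] is inserted between them. /denniabubbaakeso/ → denniabubabaakeso.
Rule 2 (intervocalic voicing): /k/ is a voiceless obstruent between vowels /a/ and /e/, so it voices to [g]. /s/ is a voiceless obstruent between vowels /e/ and /o/, so it voices to [z]. /denniabubabaakeso/ → denniabubabaagezo.
Rule 3 (regressive voicing assimilation): no segment meets the environment; /denniabubabaagezo/ is unchanged.
Rule 4 (degemination): /nn/ is a geminate; the first /n/ deletes. /denniabubabaagezo/ → deniabubabaagezo.
Rule 5 (final vowel raising): /o/ is a mid vowel in word-final position, so it raises to [u]. /deniabubabaagezo/ → deniabubabaagezu.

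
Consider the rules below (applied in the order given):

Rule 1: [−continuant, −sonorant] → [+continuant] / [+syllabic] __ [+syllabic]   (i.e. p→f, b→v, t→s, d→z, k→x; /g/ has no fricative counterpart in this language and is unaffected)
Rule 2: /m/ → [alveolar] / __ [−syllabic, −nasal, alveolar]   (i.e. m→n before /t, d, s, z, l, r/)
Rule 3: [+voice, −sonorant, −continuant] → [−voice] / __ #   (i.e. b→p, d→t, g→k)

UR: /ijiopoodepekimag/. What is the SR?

ijiofoozefeximak

Rule 1 (intervocalic spirantization): /p/ is a stop between vowels /o/ and /o/, so it spirantizes to the fricative [f]. /d/ is a stop between vowels /o/ and /e/, so it spirantizes to the fricative [z]. /p/ is a stop between vowels /e/ and /e/, so it spirantizes to the fricative [f]. /k/ is a stop between vowels /e/ and /i/, so it spirantizes to the fricative [x]. /ijiopoodepekimag/ → ijiofoozefeximag.
Rule 2 (nasal place assimilation): no segment meets the environment; /ijiofoozefeximag/ is unchanged.
Rule 3 (final devoicing): /g/ is a voiced stop in word-final position, so it devoices to [k]. /ijiofoozefeximag/ → ijiofoozefeximak.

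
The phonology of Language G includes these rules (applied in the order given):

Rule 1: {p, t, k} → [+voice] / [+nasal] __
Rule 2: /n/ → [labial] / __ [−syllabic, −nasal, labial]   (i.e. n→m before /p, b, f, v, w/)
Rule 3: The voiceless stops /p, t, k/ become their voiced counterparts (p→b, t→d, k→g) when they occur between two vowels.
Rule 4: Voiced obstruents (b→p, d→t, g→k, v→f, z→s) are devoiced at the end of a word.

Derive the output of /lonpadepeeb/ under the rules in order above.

Rule 1 (post-nasal voicing): /p/ is a voiceless stop immediately after the nasal /n/, so it voices to [b]. /lonpadepeeb/ → lonbadepeeb.
Rule 2 (nasal place assimilation): /n/ precedes the labial consonant /b/, so it assimilates in place to [m]. /lonbadepeeb/ → lombadepeeb.
Rule 3 (intervocalic voicing): /p/ is a voiceless stop between vowels /e/ and /e/, so it voices to [b]. /lombadepeeb/ → lombadebeeb.
Rule 4 (final devoicing): /b/ is a voiced obstruent in word-final position, so it devoices to [p]. /lombadebeeb/ → lombadebeep.

lombadebeep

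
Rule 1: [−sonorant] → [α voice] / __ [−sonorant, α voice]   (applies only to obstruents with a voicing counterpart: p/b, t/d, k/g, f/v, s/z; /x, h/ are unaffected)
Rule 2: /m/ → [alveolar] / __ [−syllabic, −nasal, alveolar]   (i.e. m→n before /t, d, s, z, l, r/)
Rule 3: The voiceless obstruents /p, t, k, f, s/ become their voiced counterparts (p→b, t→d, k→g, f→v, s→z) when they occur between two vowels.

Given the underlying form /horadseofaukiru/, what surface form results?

horatseovaugiru

Rule 1 (regressive voicing assimilation): /d/ precedes the voiceless obstruent /s/, so it devoices to [t] by assimilation. /horadseofaukiru/ → horatseofaukiru.
Rule 2 (nasal place assimilation): no segment meets the environment; /horatseofaukiru/ is unchanged.
Rule 3 (intervocalic voicing): /f/ is a voiceless obstruent between vowels /o/ and /a/, so it voices to [v]. /k/ is a voiceless obstruent between vowels /u/ and /i/, so it voices to [g]. /horatseofaukiru/ → horatseovaugiru.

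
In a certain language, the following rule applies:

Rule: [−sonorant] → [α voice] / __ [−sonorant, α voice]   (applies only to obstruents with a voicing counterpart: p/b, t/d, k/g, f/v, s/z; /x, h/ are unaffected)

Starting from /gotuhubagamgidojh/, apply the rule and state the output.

No segment of /gotuhubagamgidojh/ meets the structural description of the rule, so the form surfaces unchanged.

gotuhubagamgidojh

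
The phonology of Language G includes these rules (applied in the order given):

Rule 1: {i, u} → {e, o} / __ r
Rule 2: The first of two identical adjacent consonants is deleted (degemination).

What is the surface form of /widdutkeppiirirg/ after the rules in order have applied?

widutkepiererg

Rule 1 (pre-rhotic lowering): /i/ is a high vowel immediately before /r/, so it lowers to [e]. /i/ is a high vowel immediately before /r/, so it lowers to [e]. /widdutkeppiirirg/ → widdutkeppiererg.
Rule 2 (degemination): /dd/ is a geminate; the first /d/ deletes. /pp/ is a geminate; the first /p/ deletes. /widdutkeppiererg/ → widutkepiererg.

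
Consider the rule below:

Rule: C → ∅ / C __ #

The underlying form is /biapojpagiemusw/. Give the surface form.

/w/ is the second consonant of a word-final cluster /sw/, so it deletes.
Surface form: [biapojpagiemus].

biapojpagiemus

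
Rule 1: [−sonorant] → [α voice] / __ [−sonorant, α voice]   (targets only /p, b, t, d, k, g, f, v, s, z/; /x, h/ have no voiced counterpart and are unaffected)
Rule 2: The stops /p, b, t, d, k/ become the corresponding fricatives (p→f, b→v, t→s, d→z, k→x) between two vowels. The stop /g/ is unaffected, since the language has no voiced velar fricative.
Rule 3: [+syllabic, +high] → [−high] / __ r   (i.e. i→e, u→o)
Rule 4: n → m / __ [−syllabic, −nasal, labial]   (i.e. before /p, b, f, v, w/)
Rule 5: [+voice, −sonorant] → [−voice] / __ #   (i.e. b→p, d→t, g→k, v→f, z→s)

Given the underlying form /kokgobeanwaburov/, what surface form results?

Rule 1 (regressive voicing assimilation): /k/ precedes the voiced obstruent /g/, so it voices to [g] by assimilation. /kokgobeanwaburov/ → koggobeanwaburov.
Rule 2 (intervocalic spirantization): /b/ is a stop between vowels /o/ and /e/, so it spirantizes to the fricative [v]. /b/ is a stop between vowels /a/ and /u/, so it spirantizes to the fricative [v]. /koggobeanwaburov/ → koggoveanwavurov.
Rule 3 (pre-rhotic lowering): /u/ is a high vowel immediately before /r/, so it lowers to [o]. /koggoveanwavurov/ → koggoveanwavorov.
Rule 4 (nasal place assimilation): /n/ precedes the labial consonant /w/, so it assimilates in place to [m]. /koggoveanwavorov/ → koggoveamwavorov.
Rule 5 (final devoicing): /v/ is a voiced obstruent in word-final position, so it devoices to [f]. /koggoveamwavorov/ → koggoveamwavorof.

koggoveamwavorof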